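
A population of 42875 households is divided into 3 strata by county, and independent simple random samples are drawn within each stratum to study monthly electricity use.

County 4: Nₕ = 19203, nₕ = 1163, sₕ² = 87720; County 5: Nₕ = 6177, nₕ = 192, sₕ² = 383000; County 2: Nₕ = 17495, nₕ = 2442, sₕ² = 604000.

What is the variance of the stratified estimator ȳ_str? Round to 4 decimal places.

Var(ȳ_str) = Σₕ Wₕ²(1 − fₕ)sₕ²/nₕ with Wₕ = Nₕ/N, N = 42875.
County 4: Wₕ = 0.44788338; term = 0.44788338²·(1 − 0.06056345)·87720/1163 = 14.213998.
County 5: Wₕ = 0.14406997; term = 0.14406997²·(1 − 0.03108305)·383000/192 = 40.117239.
County 2: Wₕ = 0.40804665; term = 0.40804665²·(1 − 0.13958274)·604000/2442 = 35.433987.
Sum = 89.765224.

89.7652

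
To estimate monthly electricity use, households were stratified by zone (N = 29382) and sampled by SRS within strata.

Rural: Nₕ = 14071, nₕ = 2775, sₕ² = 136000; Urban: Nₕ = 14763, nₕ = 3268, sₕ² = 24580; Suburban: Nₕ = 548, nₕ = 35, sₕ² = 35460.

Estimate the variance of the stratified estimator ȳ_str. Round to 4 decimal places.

Var(ȳ_str) = Σₕ Wₕ²(1 − fₕ)sₕ²/nₕ with Wₕ = Nₕ/N, N = 29382.
Rural: Wₕ = 0.47889865; term = 0.47889865²·(1 − 0.19721413)·136000/2775 = 9.0232473.
Urban: Wₕ = 0.50245048; term = 0.50245048²·(1 − 0.22136422)·24580/3268 = 1.4784979.
Suburban: Wₕ = 0.01865087; term = 0.01865087²·(1 − 0.06386861)·35460/35 = 0.32991792.
Sum = 10.831663.

10.8317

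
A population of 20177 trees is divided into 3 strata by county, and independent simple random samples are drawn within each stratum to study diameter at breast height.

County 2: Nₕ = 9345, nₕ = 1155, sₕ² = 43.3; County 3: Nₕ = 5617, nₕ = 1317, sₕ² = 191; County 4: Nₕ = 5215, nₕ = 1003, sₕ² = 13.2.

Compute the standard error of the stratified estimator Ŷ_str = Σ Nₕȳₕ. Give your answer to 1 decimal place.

2580.9

Var(Ŷ_str) = Σₕ Nₕ²(1 − fₕ)sₕ²/nₕ.
County 2: 9345²·(1 − 1155/9345)·43.3/1155 = 2.8692548 × 10^6.
County 3: 5617²·(1 − 1317/5617)·191/1317 = 3.5028414 × 10^6.
County 4: 5215²·(1 − 1003/5215)·13.2/1003 = 289078.42.
Sum = 6.6611746 × 10^6.
SE = √(6.6611746 × 10^6) = 2580.9.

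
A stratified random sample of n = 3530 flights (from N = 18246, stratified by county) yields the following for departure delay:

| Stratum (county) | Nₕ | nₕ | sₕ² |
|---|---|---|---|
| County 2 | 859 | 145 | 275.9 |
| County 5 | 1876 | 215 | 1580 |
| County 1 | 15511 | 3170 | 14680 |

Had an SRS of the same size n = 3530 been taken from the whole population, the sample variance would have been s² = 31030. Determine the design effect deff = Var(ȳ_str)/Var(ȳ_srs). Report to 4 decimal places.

Var(ȳ_str) = Σ Wₕ²(1−fₕ)sₕ²/nₕ with Wₕ = Nₕ/18246:
  County 2: (859/18246)²·(1−145/859)·275.9/145 = 0.0035054174
  County 5: (1876/18246)²·(1−215/1876)·1580/215 = 0.068783735
  County 1: (15511/18246)²·(1−3170/15511)·14680/3170 = 2.6626961
  → Var(ȳ_str) = 2.7349853.
Var(ȳ_srs) = (1 − 3530/18246)·31030/3530 = 7.0897216.
deff = 2.7349853 / 7.0897216 = 0.3858.

0.3858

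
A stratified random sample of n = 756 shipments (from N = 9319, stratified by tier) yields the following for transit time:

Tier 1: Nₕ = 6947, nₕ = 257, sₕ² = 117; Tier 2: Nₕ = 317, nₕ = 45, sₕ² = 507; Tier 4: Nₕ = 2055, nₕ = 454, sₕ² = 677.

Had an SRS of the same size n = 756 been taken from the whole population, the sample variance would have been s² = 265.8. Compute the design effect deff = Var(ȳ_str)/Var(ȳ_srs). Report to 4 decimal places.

Var(ȳ_str) = Σ Wₕ²(1−fₕ)sₕ²/nₕ with Wₕ = Nₕ/9319:
  Tier 1: (6947/9319)²·(1−257/6947)·117/257 = 0.2436338
  Tier 2: (317/9319)²·(1−45/317)·507/45 = 0.011186262
  Tier 4: (2055/9319)²·(1−454/2055)·677/454 = 0.056493353
  → Var(ȳ_str) = 0.31131342.
Var(ȳ_srs) = (1 − 756/9319)·265.8/756 = 0.32306493.
deff = 0.31131342 / 0.32306493 = 0.9636.

0.9636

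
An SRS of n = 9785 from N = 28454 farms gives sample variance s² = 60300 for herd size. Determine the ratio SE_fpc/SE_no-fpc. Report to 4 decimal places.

f = n/N = 9785/28454 = 0.34388838.
SE_no-fpc = √(s²/n) = 2.482437; SE_fpc = √((1−f)s²/n) = 2.0107918.
Ratio = √(1−f) = 0.81000717.

0.8100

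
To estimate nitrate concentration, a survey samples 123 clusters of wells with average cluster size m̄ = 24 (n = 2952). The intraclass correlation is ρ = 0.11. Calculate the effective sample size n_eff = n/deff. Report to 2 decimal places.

836.26

deff = 1 + (24 − 1)·0.11 = 1 + 2.53 = 3.53.
n_eff = 2952 / 3.53 = 836.26.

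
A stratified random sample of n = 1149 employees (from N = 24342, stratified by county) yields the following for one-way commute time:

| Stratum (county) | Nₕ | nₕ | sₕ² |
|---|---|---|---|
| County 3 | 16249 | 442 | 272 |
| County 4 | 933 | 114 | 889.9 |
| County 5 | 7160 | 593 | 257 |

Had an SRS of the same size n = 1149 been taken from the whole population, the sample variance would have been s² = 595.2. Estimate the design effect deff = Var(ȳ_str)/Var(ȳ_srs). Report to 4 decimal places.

Var(ȳ_str) = Σ Wₕ²(1−fₕ)sₕ²/nₕ with Wₕ = Nₕ/24342:
  County 3: (16249/24342)²·(1−442/16249)·272/442 = 0.26675355
  County 4: (933/24342)²·(1−114/933)·889.9/114 = 0.010066752
  County 5: (7160/24342)²·(1−593/7160)·257/593 = 0.034391091
  → Var(ȳ_str) = 0.31121139.
Var(ȳ_srs) = (1 − 1149/24342)·595.2/1149 = 0.4935641.
deff = 0.31121139 / 0.4935641 = 0.6305.

0.6305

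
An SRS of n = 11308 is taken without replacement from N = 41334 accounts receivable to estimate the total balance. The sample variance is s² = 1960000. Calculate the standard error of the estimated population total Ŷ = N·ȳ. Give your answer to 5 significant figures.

463810

Var(Ŷ) = N²·Var(ȳ) = N²·(1 − n/N)·s²/n.
f = 11308/41334 = 0.27357623; Var(ȳ) = 0.72642377·1960000/11308 = 125.91003.
Var(Ŷ) = 41334² · 125.91003 = 2.1511723 × 10^11.
SE(Ŷ) = √(2.1511723 × 10^11) = 463810.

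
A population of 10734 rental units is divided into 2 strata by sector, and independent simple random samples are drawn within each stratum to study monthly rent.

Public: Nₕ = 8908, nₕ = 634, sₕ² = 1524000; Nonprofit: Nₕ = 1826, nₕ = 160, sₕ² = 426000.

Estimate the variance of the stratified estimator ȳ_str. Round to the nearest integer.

1608

Var(ȳ_str) = Σₕ Wₕ²(1 − fₕ)sₕ²/nₕ with Wₕ = Nₕ/N, N = 10734.
Public: Wₕ = 0.82988634; term = 0.82988634²·(1 − 0.07117198)·1524000/634 = 1537.6881.
Nonprofit: Wₕ = 0.17011366; term = 0.17011366²·(1 − 0.08762322)·426000/160 = 70.297876.
Sum = 1607.986.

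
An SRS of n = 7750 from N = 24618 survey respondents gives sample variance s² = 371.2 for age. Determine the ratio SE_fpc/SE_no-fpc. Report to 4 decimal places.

0.8278

f = n/N = 7750/24618 = 0.31481030.
SE_no-fpc = √(s²/n) = 0.21885332; SE_fpc = √((1−f)s²/n) = 0.18115843.
Ratio = √(1−f) = 0.82776186.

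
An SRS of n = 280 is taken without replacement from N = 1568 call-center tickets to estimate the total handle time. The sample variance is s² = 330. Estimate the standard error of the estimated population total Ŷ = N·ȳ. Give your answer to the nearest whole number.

1543

Var(Ŷ) = N²·Var(ȳ) = N²·(1 − n/N)·s²/n.
f = 280/1568 = 0.17857143; Var(ȳ) = 0.82142857·330/280 = 0.96811224.
Var(Ŷ) = 1568² · 0.96811224 = 2.380224 × 10^6.
SE(Ŷ) = √(2.380224 × 10^6) = 1543.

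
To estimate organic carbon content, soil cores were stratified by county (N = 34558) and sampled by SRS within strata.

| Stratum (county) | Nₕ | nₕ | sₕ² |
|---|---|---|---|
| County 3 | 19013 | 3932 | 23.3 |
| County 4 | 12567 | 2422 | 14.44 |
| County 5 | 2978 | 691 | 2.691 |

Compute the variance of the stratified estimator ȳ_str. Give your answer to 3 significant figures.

Var(ȳ_str) = Σₕ Wₕ²(1 − fₕ)sₕ²/nₕ with Wₕ = Nₕ/N, N = 34558.
County 3: Wₕ = 0.55017651; term = 0.55017651²·(1 − 0.20680587)·23.3/3932 = 0.0014227415.
County 4: Wₕ = 0.36364952; term = 0.36364952²·(1 − 0.19272698)·14.44/2422 = 6.3647232 × 10^-4.
County 5: Wₕ = 0.08617397; term = 0.08617397²·(1 − 0.23203492)·2.691/691 = 2.2209016 × 10^-5.
Sum = 0.0020814228.

0.00208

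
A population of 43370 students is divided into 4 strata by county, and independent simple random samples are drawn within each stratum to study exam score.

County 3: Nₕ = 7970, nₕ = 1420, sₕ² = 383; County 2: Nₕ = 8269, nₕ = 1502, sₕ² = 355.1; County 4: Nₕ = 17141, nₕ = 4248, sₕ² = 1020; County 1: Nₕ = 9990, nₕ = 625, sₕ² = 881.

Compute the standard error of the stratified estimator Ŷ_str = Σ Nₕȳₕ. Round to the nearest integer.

Var(Ŷ_str) = Σₕ Nₕ²(1 − fₕ)sₕ²/nₕ.
County 3: 7970²·(1 − 1420/7970)·383/1420 = 1.408024 × 10^7.
County 2: 8269²·(1 − 1502/8269)·355.1/1502 = 1.3229088 × 10^7.
County 4: 17141²·(1 − 4248/17141)·1020/4248 = 5.3064711 × 10^7.
County 1: 9990²·(1 − 625/9990)·881/625 = 1.3187703 × 10^8.
Sum = 2.1225107 × 10^8.
SE = √(2.1225107 × 10^8) = 14569.

14569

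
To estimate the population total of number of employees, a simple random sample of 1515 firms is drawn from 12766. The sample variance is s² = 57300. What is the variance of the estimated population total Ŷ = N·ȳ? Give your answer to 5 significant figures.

Var(Ŷ) = N²·Var(ȳ) = N²·(1 − n/N)·s²/n.
f = 1515/12766 = 0.11867460; Var(ȳ) = 0.88132540·57300/1515 = 33.333297.
Var(Ŷ) = 12766² · 33.333297 = 5.4323526 × 10^9.

5.4324 × 10^9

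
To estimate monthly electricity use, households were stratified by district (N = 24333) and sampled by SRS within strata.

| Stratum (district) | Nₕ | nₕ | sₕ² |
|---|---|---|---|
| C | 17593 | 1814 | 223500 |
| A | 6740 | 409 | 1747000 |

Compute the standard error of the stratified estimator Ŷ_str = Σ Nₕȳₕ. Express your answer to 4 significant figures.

Var(Ŷ_str) = Σₕ Nₕ²(1 − fₕ)sₕ²/nₕ.
C: 17593²·(1 − 1814/17593)·223500/1814 = 3.420264 × 10^10.
A: 6740²·(1 − 409/6740)·1747000/409 = 1.8226438 × 10^11.
Sum = 2.1646702 × 10^11.
SE = √(2.1646702 × 10^11) = 465300.

465300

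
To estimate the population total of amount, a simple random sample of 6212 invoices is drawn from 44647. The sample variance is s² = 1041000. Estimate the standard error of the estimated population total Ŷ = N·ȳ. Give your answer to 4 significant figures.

Var(Ŷ) = N²·Var(ȳ) = N²·(1 − n/N)·s²/n.
f = 6212/44647 = 0.13913589; Var(ȳ) = 0.86086411·1041000/6212 = 144.26264.
Var(Ŷ) = 44647² · 144.26264 = 2.875666 × 10^11.
SE(Ŷ) = √(2.875666 × 10^11) = 536300.

536300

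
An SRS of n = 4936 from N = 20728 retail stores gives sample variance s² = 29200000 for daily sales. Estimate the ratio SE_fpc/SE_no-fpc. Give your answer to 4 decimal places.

0.8729

f = n/N = 4936/20728 = 0.23813200.
SE_no-fpc = √(s²/n) = 76.913726; SE_fpc = √((1−f)s²/n) = 67.134185.
Ratio = √(1−f) = 0.87285051.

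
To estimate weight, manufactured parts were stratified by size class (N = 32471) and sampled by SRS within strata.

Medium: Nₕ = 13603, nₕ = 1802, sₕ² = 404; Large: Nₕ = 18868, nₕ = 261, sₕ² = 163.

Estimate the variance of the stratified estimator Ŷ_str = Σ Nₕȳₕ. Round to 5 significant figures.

Var(Ŷ_str) = Σₕ Nₕ²(1 − fₕ)sₕ²/nₕ.
Medium: 13603²·(1 − 1802/13603)·404/1802 = 3.5989854 × 10^7.
Large: 18868²·(1 − 261/18868)·163/261 = 2.1925491 × 10^8.
Sum = 2.5524476 × 10^8.

2.5524 × 10^8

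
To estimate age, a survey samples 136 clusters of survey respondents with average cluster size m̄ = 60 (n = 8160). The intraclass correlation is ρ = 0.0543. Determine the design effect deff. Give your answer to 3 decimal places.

4.204

deff = 1 + (60 − 1)·0.0543 = 1 + 3.2037 = 4.2037.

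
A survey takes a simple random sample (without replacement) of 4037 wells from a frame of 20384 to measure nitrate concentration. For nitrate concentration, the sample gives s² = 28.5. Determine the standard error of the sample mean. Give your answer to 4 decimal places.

Under SRS without replacement, Var(ȳ) = (1 − f)·s²/n with f = n/N = 4037/20384 = 0.19804749.
Var(ȳ) = (1 − 0.19804749)·28.5/4037 = 0.80195251·0.0070596978 = 0.0056615424.
SE(ȳ) = √(0.0056615424) = 0.0752.

0.0752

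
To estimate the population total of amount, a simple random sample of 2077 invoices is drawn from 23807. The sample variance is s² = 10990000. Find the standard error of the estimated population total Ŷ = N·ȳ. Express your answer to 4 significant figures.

Var(Ŷ) = N²·Var(ȳ) = N²·(1 − n/N)·s²/n.
f = 2077/23807 = 0.08724325; Var(ȳ) = 0.91275675·10990000/2077 = 4829.6566.
Var(Ŷ) = 23807² · 4829.6566 = 2.7373202 × 10^12.
SE(Ŷ) = √(2.7373202 × 10^12) = 1.654 × 10^6.

1.654 × 10^6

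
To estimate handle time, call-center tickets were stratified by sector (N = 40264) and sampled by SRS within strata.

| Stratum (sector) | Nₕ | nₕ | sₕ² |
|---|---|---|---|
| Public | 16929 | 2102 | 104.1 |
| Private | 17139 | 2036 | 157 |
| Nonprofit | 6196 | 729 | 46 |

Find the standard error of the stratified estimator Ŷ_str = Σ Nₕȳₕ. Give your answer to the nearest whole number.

5876

Var(Ŷ_str) = Σₕ Nₕ²(1 − fₕ)sₕ²/nₕ.
Public: 16929²·(1 − 2102/16929)·104.1/2102 = 1.2430901 × 10^7.
Private: 17139²·(1 − 2036/17139)·157/2036 = 1.9960462 × 10^7.
Nonprofit: 6196²·(1 − 729/6196)·46/729 = 2.1374245 × 10^6.
Sum = 3.4528788 × 10^7.
SE = √(3.4528788 × 10^7) = 5876.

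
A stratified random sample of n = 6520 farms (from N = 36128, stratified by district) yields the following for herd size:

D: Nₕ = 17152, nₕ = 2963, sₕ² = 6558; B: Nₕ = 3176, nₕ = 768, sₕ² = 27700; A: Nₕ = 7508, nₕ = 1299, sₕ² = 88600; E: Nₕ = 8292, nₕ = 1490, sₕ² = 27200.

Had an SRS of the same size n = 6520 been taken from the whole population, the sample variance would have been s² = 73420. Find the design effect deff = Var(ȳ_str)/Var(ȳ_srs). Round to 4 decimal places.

Var(ȳ_str) = Σ Wₕ²(1−fₕ)sₕ²/nₕ with Wₕ = Nₕ/36128:
  D: (17152/36128)²·(1−2963/17152)·6558/2963 = 0.4126848
  B: (3176/36128)²·(1−768/3176)·27700/768 = 0.21133318
  A: (7508/36128)²·(1−1299/7508)·88600/1299 = 2.4360301
  E: (8292/36128)²·(1−1490/8292)·27200/1490 = 0.78884325
  → Var(ȳ_str) = 3.8488913.
Var(ȳ_srs) = (1 − 6520/36128)·73420/6520 = 9.2285174.
deff = 3.8488913 / 9.2285174 = 0.4171.

0.4171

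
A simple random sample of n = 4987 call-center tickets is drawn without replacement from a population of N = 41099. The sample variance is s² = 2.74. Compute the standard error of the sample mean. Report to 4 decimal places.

0.0220

Under SRS without replacement, Var(ȳ) = (1 − f)·s²/n with f = n/N = 4987/41099 = 0.12134115.
Var(ȳ) = (1 − 0.12134115)·2.74/4987 = 0.87865885·5.4942851 × 10^-4 = 4.8276023 × 10^-4.
SE(ȳ) = √(4.8276023 × 10^-4) = 0.0220.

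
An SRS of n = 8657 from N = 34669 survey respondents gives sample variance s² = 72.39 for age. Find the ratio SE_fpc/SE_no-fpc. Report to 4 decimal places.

0.8662

f = n/N = 8657/34669 = 0.24970435.
SE_no-fpc = √(s²/n) = 0.091444077; SE_fpc = √((1−f)s²/n) = 0.079208501.
Ratio = √(1−f) = 0.86619608.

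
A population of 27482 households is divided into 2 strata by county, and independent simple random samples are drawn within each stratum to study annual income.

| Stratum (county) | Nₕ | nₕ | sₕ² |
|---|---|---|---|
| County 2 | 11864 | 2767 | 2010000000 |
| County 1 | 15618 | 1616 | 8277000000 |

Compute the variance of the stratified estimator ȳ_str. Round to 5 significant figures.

Var(ȳ_str) = Σₕ Wₕ²(1 − fₕ)sₕ²/nₕ with Wₕ = Nₕ/N, N = 27482.
County 2: Wₕ = 0.43170075; term = 0.43170075²·(1 − 0.23322657)·2010000000/2767 = 103805.31.
County 1: Wₕ = 0.56829925; term = 0.56829925²·(1 − 0.10347035)·8277000000/1616 = 1.4830317 × 10^6.
Sum = 1.586837 × 10^6.

1.5868 × 10^6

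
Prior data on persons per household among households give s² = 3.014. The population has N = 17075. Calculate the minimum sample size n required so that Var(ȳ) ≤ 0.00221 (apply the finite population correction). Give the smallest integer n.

Without fpc, n₀ = s²/D = 3.014/0.00221 = 1363.8009.
With fpc, (1 − n/N)·s²/n ≤ D requires n ≥ n₀/(1 + n₀/N) = 1363.8009/(1 + 1363.8009/17075) = 1262.9292.
Rounding up, n = 1263.

1263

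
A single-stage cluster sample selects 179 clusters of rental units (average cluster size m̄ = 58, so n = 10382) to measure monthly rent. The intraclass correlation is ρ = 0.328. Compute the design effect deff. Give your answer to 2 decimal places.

deff = 1 + (58 − 1)·0.328 = 1 + 18.696 = 19.696.

19.70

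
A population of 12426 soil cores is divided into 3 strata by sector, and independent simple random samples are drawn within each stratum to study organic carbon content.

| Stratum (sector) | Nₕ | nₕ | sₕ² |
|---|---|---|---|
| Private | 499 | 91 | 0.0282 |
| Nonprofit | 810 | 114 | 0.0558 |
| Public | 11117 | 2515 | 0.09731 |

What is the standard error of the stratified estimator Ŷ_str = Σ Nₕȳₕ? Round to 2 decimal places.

Var(Ŷ_str) = Σₕ Nₕ²(1 − fₕ)sₕ²/nₕ.
Private: 499²·(1 − 91/499)·0.0282/91 = 63.091147.
Nonprofit: 810²·(1 − 114/810)·0.0558/114 = 275.94568.
Public: 11117²·(1 − 2515/11117)·0.09731/2515 = 3700.0409.
Sum = 4039.0777.
SE = √(4039.0777) = 63.55.

63.55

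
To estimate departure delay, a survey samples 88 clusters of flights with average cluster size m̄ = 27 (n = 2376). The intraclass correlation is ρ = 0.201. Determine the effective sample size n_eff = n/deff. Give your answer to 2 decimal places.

deff = 1 + (27 − 1)·0.201 = 1 + 5.226 = 6.226.
n_eff = 2376 / 6.226 = 381.63.

381.63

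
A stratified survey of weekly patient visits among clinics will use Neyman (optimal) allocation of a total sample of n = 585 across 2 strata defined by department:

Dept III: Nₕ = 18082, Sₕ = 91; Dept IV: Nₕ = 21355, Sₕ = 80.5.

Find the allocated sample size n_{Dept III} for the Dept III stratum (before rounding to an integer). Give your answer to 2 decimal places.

Neyman allocation: nₕ = n·NₕSₕ / Σⱼ NⱼSⱼ.
Σ NⱼSⱼ = 18082·91 + 21355·80.5 = 3.3645395 × 10^6.
n_{Dept III} = 585·18082·91 / (3.3645395 × 10^6) = 286.10.

286.10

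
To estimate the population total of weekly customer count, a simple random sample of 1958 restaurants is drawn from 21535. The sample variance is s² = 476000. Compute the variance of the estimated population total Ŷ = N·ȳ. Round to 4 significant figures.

1.025 × 10^11

Var(Ŷ) = N²·Var(ȳ) = N²·(1 − n/N)·s²/n.
f = 1958/21535 = 0.09092176; Var(ȳ) = 0.90907824·476000/1958 = 221.00166.
Var(Ŷ) = 21535² · 221.00166 = 1.024909 × 10^11.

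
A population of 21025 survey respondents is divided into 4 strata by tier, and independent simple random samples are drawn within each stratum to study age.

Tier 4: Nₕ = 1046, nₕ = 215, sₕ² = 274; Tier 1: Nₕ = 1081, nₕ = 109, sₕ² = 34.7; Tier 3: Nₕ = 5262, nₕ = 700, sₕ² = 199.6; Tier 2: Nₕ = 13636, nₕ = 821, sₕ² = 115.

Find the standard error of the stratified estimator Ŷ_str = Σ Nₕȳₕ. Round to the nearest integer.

5724

Var(Ŷ_str) = Σₕ Nₕ²(1 − fₕ)sₕ²/nₕ.
Tier 4: 1046²·(1 − 215/1046)·274/215 = 1.1077578 × 10^6.
Tier 1: 1081²·(1 − 109/1081)·34.7/109 = 334499.09.
Tier 3: 5262²·(1 − 700/5262)·199.6/700 = 6.8449239 × 10^6.
Tier 2: 13636²·(1 − 821/13636)·115/821 = 2.4477118 × 10^7.
Sum = 3.2764299 × 10^7.
SE = √(3.2764299 × 10^7) = 5724.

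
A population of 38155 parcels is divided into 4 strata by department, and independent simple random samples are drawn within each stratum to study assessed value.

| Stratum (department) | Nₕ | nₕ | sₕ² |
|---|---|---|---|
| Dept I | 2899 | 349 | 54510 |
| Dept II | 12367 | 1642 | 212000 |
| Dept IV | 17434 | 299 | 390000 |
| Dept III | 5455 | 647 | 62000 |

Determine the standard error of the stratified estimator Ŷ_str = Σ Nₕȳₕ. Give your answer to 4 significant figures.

640700

Var(Ŷ_str) = Σₕ Nₕ²(1 − fₕ)sₕ²/nₕ.
Dept I: 2899²·(1 − 349/2899)·54510/349 = 1.1546202 × 10^9.
Dept II: 12367²·(1 − 1642/12367)·212000/1642 = 1.7124755 × 10^10.
Dept IV: 17434²·(1 − 299/17434)·390000/299 = 3.896499 × 10^11.
Dept III: 5455²·(1 − 647/5455)·62000/647 = 2.5133133 × 10^9.
Sum = 4.1044259 × 10^11.
SE = √(4.1044259 × 10^11) = 640700.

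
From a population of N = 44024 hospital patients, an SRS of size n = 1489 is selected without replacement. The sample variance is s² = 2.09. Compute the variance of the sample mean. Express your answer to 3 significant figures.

Under SRS without replacement, Var(ȳ) = (1 − f)·s²/n with f = n/N = 1489/44024 = 0.03382246.
Var(ȳ) = (1 − 0.03382246)·2.09/1489 = 0.96617754·0.0014036266 = 0.0013561525.

0.00136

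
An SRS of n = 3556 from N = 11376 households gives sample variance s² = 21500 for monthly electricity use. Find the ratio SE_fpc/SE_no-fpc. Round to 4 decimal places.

0.8291

f = n/N = 3556/11376 = 0.31258790.
SE_no-fpc = √(s²/n) = 2.4588858; SE_fpc = √((1−f)s²/n) = 2.03867.
Ratio = √(1−f) = 0.82910319.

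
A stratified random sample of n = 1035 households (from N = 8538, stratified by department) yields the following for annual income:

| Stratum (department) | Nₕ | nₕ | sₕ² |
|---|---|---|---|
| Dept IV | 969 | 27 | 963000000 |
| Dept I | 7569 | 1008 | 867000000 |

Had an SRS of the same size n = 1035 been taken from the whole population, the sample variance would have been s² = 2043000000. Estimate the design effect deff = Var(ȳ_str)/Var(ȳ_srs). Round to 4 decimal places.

Var(ȳ_str) = Σ Wₕ²(1−fₕ)sₕ²/nₕ with Wₕ = Nₕ/8538:
  Dept IV: (969/8538)²·(1−27/969)·963000000/27 = 446606.36
  Dept I: (7569/8538)²·(1−1008/7569)·867000000/1008 = 585942.24
  → Var(ȳ_str) = 1.0325486 × 10^6.
Var(ȳ_srs) = (1 − 1035/8538)·2043000000/1035 = 1.7346298 × 10^6.
deff = (1.0325486 × 10^6) / (1.7346298 × 10^6) = 0.5953.

0.5953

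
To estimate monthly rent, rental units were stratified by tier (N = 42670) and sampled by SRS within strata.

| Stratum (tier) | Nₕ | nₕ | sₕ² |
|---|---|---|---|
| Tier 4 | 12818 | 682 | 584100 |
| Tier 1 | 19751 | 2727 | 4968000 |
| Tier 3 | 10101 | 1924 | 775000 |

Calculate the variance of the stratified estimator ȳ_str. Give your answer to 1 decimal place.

427.9

Var(ȳ_str) = Σₕ Wₕ²(1 − fₕ)sₕ²/nₕ with Wₕ = Nₕ/N, N = 42670.
Tier 4: Wₕ = 0.30039841; term = 0.30039841²·(1 − 0.05320643)·584100/682 = 73.173425.
Tier 1: Wₕ = 0.46287790; term = 0.46287790²·(1 − 0.13806896)·4968000/2727 = 336.43554.
Tier 3: Wₕ = 0.23672369; term = 0.23672369²·(1 − 0.19047619)·775000/1924 = 18.272994.
Sum = 427.88196.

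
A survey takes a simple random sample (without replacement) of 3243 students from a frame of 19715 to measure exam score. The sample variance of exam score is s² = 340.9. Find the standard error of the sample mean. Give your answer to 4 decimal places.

Under SRS without replacement, Var(ȳ) = (1 − f)·s²/n with f = n/N = 3243/19715 = 0.16449404.
Var(ȳ) = (1 − 0.16449404)·340.9/3243 = 0.83550596·0.10511872 = 0.087827315.
SE(ȳ) = √(0.087827315) = 0.2964.

0.2964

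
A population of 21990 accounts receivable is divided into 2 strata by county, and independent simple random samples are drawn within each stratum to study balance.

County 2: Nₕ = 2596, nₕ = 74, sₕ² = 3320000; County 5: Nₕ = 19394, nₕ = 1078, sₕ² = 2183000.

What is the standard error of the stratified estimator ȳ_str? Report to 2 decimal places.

45.77

Var(ȳ_str) = Σₕ Wₕ²(1 − fₕ)sₕ²/nₕ with Wₕ = Nₕ/N, N = 21990.
County 2: Wₕ = 0.11805366; term = 0.11805366²·(1 − 0.02850539)·3320000/74 = 607.4432.
County 5: Wₕ = 0.88194634; term = 0.88194634²·(1 − 0.05558420)·2183000/1078 = 1487.5876.
Sum = 2095.0308.
SE = √(2095.0308) = 45.77.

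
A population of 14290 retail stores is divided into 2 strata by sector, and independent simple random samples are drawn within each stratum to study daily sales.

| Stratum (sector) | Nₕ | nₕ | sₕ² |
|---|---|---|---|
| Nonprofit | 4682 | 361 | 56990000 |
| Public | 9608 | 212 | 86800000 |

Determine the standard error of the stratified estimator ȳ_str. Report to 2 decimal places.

443.45

Var(ȳ_str) = Σₕ Wₕ²(1 − fₕ)sₕ²/nₕ with Wₕ = Nₕ/N, N = 14290.
Nonprofit: Wₕ = 0.32764171; term = 0.32764171²·(1 − 0.07710380)·56990000/361 = 15640.213.
Public: Wₕ = 0.67235829; term = 0.67235829²·(1 − 0.02206495)·86800000/212 = 181007.02.
Sum = 196647.23.
SE = √(196647.23) = 443.45.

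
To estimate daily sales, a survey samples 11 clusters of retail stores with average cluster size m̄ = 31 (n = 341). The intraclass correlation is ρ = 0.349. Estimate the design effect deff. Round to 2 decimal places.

deff = 1 + (31 − 1)·0.349 = 1 + 10.47 = 11.47.

11.47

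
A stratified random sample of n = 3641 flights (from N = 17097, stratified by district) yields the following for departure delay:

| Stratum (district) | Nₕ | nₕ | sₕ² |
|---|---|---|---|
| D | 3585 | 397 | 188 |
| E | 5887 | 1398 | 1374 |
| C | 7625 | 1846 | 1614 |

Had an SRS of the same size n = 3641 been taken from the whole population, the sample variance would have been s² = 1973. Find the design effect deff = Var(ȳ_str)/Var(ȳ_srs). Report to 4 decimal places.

0.5608

Var(ȳ_str) = Σ Wₕ²(1−fₕ)sₕ²/nₕ with Wₕ = Nₕ/17097:
  D: (3585/17097)²·(1−397/3585)·188/397 = 0.018515481
  E: (5887/17097)²·(1−1398/5887)·1374/1398 = 0.088855309
  C: (7625/17097)²·(1−1846/7625)·1614/1846 = 0.13180277
  → Var(ȳ_str) = 0.23917356.
Var(ȳ_srs) = (1 − 3641/17097)·1973/3641 = 0.42648374.
deff = 0.23917356 / 0.42648374 = 0.5608.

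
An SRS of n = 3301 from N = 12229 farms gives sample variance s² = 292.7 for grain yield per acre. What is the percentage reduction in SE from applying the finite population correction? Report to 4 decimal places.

14.5560

f = n/N = 3301/12229 = 0.26993213.
SE_no-fpc = √(s²/n) = 0.29777525; SE_fpc = √((1−f)s²/n) = 0.25443111.
Ratio = √(1−f) = 0.85444009. Reduction = 100·(1 − 0.85444009) = 14.5560%.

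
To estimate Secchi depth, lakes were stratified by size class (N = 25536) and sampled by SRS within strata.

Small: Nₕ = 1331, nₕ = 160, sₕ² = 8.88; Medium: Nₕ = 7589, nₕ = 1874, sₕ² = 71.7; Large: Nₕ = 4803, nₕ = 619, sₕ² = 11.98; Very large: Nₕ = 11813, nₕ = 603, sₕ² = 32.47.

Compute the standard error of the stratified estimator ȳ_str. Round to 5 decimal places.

0.11920

Var(ȳ_str) = Σₕ Wₕ²(1 − fₕ)sₕ²/nₕ with Wₕ = Nₕ/N, N = 25536.
Small: Wₕ = 0.05212249; term = 0.05212249²·(1 − 0.12021037)·8.88/160 = 1.3265456 × 10^-4.
Medium: Wₕ = 0.29718828; term = 0.29718828²·(1 − 0.24693636)·71.7/1874 = 0.002544747.
Large: Wₕ = 0.18808741; term = 0.18808741²·(1 − 0.12887778)·11.98/619 = 5.9643716 × 10^-4.
Very large: Wₕ = 0.46260182; term = 0.46260182²·(1 − 0.05104546)·32.47/603 = 0.010935158.
Sum = 0.014208997.
SE = √(0.014208997) = 0.11920.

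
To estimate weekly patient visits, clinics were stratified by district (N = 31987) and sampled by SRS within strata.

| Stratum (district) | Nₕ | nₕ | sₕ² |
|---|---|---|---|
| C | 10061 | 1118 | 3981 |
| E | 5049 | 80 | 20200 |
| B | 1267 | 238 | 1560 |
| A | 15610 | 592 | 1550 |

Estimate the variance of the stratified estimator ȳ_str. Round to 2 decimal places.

Var(ȳ_str) = Σₕ Wₕ²(1 − fₕ)sₕ²/nₕ with Wₕ = Nₕ/N, N = 31987.
C: Wₕ = 0.31453403; term = 0.31453403²·(1 − 0.11112215)·3981/1118 = 0.3131322.
E: Wₕ = 0.15784537; term = 0.15784537²·(1 − 0.01584472)·20200/80 = 6.1913981.
B: Wₕ = 0.03960984; term = 0.03960984²·(1 − 0.18784530)·1560/238 = 0.0083520409.
A: Wₕ = 0.48801075; term = 0.48801075²·(1 − 0.03792441)·1550/592 = 0.59989877.
Sum = 7.1127811.

7.11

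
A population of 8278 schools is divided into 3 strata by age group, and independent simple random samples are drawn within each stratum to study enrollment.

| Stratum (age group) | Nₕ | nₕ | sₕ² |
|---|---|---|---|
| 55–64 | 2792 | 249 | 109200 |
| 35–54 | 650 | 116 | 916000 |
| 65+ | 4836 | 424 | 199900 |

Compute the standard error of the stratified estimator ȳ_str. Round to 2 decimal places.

15.24

Var(ȳ_str) = Σₕ Wₕ²(1 − fₕ)sₕ²/nₕ with Wₕ = Nₕ/N, N = 8278.
55–64: Wₕ = 0.33727954; term = 0.33727954²·(1 − 0.08918338)·109200/249 = 45.439571.
35–54: Wₕ = 0.07852138; term = 0.07852138²·(1 − 0.17846154)·916000/116 = 39.998274.
65+: Wₕ = 0.58419908; term = 0.58419908²·(1 − 0.08767577)·199900/424 = 146.79724.
Sum = 232.23509.
SE = √(232.23509) = 15.24.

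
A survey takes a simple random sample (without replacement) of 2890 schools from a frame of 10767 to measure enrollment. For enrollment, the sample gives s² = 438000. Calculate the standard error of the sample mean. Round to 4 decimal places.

10.5298

Under SRS without replacement, Var(ȳ) = (1 − f)·s²/n with f = n/N = 2890/10767 = 0.26841274.
Var(ȳ) = (1 − 0.26841274)·438000/2890 = 0.73158726·151.55709 = 110.87724.
SE(ȳ) = √(110.87724) = 10.5298.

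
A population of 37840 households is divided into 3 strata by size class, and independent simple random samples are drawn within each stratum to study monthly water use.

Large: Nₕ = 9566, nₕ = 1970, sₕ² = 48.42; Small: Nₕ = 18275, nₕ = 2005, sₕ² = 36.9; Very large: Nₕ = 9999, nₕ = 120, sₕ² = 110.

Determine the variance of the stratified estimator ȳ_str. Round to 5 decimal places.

0.06831

Var(ȳ_str) = Σₕ Wₕ²(1 − fₕ)sₕ²/nₕ with Wₕ = Nₕ/N, N = 37840.
Large: Wₕ = 0.25280127; term = 0.25280127²·(1 − 0.20593770)·48.42/1970 = 0.001247302.
Small: Wₕ = 0.48295455; term = 0.48295455²·(1 − 0.10971272)·36.9/2005 = 0.0038216831.
Very large: Wₕ = 0.26424419; term = 0.26424419²·(1 − 0.01200120)·110/120 = 0.063238089.
Sum = 0.068307074.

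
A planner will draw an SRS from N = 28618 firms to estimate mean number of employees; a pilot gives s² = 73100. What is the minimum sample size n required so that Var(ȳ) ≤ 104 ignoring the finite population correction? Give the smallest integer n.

Without fpc, n₀ = s²/D = 73100/104 = 702.8846.
Rounding up, n = 703.

703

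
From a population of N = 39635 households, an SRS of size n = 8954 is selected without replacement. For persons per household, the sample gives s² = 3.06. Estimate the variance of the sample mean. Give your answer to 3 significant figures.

Under SRS without replacement, Var(ȳ) = (1 − f)·s²/n with f = n/N = 8954/39635 = 0.22591144.
Var(ȳ) = (1 − 0.22591144)·3.06/8954 = 0.77408856·3.4174671 × 10^-4 = 2.6454221 × 10^-4.

2.65 × 10^-4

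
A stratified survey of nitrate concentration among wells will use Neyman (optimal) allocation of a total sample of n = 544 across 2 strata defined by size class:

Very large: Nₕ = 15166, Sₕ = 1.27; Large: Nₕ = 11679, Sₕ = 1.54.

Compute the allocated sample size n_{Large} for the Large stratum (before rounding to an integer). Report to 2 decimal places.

Neyman allocation: nₕ = n·NₕSₕ / Σⱼ NⱼSⱼ.
Σ NⱼSⱼ = 15166·1.27 + 11679·1.54 = 37246.48.
n_{Large} = 544·11679·1.54 / 37246.48 = 262.69.

262.69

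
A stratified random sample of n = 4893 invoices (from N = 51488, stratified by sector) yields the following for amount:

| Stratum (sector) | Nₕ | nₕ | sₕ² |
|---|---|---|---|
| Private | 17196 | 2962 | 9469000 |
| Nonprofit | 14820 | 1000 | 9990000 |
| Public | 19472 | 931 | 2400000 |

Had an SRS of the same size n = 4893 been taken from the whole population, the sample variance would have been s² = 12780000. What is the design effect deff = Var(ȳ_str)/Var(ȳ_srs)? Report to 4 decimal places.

Var(ȳ_str) = Σ Wₕ²(1−fₕ)sₕ²/nₕ with Wₕ = Nₕ/51488:
  Private: (17196/51488)²·(1−2962/17196)·9469000/2962 = 295.16266
  Nonprofit: (14820/51488)²·(1−1000/14820)·9990000/1000 = 771.80874
  Public: (19472/51488)²·(1−931/19472)·2400000/931 = 351.06961
  → Var(ȳ_str) = 1418.041.
Var(ȳ_srs) = (1 − 4893/51488)·12780000/4893 = 2363.6814.
deff = 1418.041 / 2363.6814 = 0.5999.

0.5999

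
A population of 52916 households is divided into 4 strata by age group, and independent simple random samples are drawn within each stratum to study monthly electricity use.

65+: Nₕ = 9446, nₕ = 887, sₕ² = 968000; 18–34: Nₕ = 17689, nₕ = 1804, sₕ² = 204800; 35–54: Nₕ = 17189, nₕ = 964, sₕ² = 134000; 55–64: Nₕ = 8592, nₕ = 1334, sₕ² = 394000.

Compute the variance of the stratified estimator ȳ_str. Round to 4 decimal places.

63.3249

Var(ȳ_str) = Σₕ Wₕ²(1 − fₕ)sₕ²/nₕ with Wₕ = Nₕ/N, N = 52916.
65+: Wₕ = 0.17850934; term = 0.17850934²·(1 − 0.09390218)·968000/887 = 31.510021.
18–34: Wₕ = 0.33428453; term = 0.33428453²·(1 − 0.10198428)·204800/1804 = 11.39226.
35–54: Wₕ = 0.32483559; term = 0.32483559²·(1 − 0.05608238)·134000/964 = 13.844876.
55–64: Wₕ = 0.16237055; term = 0.16237055²·(1 − 0.15526071)·394000/1334 = 6.5777537.
Sum = 63.324911.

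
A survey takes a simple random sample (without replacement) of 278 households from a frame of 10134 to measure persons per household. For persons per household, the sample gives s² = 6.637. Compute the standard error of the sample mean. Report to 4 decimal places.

Under SRS without replacement, Var(ȳ) = (1 − f)·s²/n with f = n/N = 278/10134 = 0.02743241.
Var(ȳ) = (1 − 0.02743241)·6.637/278 = 0.97256759·0.023874101 = 0.023219177.
SE(ȳ) = √(0.023219177) = 0.1524.

0.1524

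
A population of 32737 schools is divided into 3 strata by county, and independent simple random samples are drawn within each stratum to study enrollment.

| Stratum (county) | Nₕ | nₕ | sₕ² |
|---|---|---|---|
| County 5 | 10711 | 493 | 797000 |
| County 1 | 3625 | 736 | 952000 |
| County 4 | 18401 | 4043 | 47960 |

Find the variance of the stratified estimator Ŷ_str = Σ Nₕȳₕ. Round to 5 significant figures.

Var(Ŷ_str) = Σₕ Nₕ²(1 − fₕ)sₕ²/nₕ.
County 5: 10711²·(1 − 493/10711)·797000/493 = 1.7693238 × 10^11.
County 1: 3625²·(1 − 736/3625)·952000/736 = 1.3546113 × 10^10.
County 4: 18401²·(1 − 4043/18401)·47960/4043 = 3.1340853 × 10^9.
Sum = 1.9361258 × 10^11.

1.9361 × 10^11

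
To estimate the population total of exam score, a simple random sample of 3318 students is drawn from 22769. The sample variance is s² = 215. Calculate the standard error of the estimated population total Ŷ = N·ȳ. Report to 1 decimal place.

5357.0

Var(Ŷ) = N²·Var(ȳ) = N²·(1 − n/N)·s²/n.
f = 3318/22769 = 0.14572445; Var(ȳ) = 0.85427555·215/3318 = 0.055355408.
Var(Ŷ) = 22769² · 0.055355408 = 2.8697758 × 10^7.
SE(Ŷ) = √(2.8697758 × 10^7) = 5357.0.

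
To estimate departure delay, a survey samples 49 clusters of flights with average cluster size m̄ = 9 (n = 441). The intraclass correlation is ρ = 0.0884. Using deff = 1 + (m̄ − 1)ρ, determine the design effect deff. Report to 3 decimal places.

deff = 1 + (9 − 1)·0.0884 = 1 + 0.7072 = 1.7072.

1.707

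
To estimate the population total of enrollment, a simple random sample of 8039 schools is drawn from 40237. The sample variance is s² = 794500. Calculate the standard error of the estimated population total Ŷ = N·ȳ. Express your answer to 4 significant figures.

Var(Ŷ) = N²·Var(ȳ) = N²·(1 − n/N)·s²/n.
f = 8039/40237 = 0.19979124; Var(ȳ) = 0.80020876·794500/8039 = 79.085192.
Var(Ŷ) = 40237² · 79.085192 = 1.280402 × 10^11.
SE(Ŷ) = √(1.280402 × 10^11) = 357800.

357800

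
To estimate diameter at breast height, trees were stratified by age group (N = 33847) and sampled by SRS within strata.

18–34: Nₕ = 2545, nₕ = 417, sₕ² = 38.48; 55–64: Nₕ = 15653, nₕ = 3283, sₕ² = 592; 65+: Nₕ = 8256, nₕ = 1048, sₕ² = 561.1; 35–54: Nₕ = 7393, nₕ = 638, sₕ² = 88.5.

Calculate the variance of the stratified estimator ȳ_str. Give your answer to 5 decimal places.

Var(ȳ_str) = Σₕ Wₕ²(1 − fₕ)sₕ²/nₕ with Wₕ = Nₕ/N, N = 33847.
18–34: Wₕ = 0.07519130; term = 0.07519130²·(1 − 0.16385069)·38.48/417 = 4.3623254 × 10^-4.
55–64: Wₕ = 0.46246344; term = 0.46246344²·(1 − 0.20973615)·592/3283 = 0.030477388.
65+: Wₕ = 0.24392117; term = 0.24392117²·(1 − 0.12693798)·561.1/1048 = 0.027811415.
35–54: Wₕ = 0.21842408; term = 0.21842408²·(1 − 0.08629785)·88.5/638 = 0.0060468374.
Sum = 0.064771873.

0.06477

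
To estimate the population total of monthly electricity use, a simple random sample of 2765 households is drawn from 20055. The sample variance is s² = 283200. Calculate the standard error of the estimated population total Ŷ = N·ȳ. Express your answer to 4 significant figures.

Var(Ŷ) = N²·Var(ȳ) = N²·(1 − n/N)·s²/n.
f = 2765/20055 = 0.13787086; Var(ȳ) = 0.86212914·283200/2765 = 88.30198.
Var(Ŷ) = 20055² · 88.30198 = 3.5515323 × 10^10.
SE(Ŷ) = √(3.5515323 × 10^10) = 188500.

188500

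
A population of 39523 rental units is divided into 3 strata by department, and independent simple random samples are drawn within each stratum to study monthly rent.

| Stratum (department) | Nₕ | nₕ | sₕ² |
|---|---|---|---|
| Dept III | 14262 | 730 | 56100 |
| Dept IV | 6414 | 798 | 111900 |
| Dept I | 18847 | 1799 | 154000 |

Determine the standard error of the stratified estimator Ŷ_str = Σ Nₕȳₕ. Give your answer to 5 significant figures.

217690

Var(Ŷ_str) = Σₕ Nₕ²(1 − fₕ)sₕ²/nₕ.
Dept III: 14262²·(1 − 730/14262)·56100/730 = 1.4831409 × 10^10.
Dept IV: 6414²·(1 − 798/6414)·111900/798 = 5.0510684 × 10^9.
Dept I: 18847²·(1 − 1799/18847)·154000/1799 = 2.7504593 × 10^10.
Sum = 4.738707 × 10^10.
SE = √(4.738707 × 10^10) = 217690.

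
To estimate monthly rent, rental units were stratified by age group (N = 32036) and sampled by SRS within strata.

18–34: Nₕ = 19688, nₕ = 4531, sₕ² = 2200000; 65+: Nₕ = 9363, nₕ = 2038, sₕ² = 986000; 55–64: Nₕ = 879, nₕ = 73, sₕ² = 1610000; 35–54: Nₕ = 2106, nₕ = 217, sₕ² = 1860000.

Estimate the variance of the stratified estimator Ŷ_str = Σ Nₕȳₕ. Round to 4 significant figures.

Var(Ŷ_str) = Σₕ Nₕ²(1 − fₕ)sₕ²/nₕ.
18–34: 19688²·(1 − 4531/19688)·2200000/4531 = 1.4489169 × 10^11.
65+: 9363²·(1 − 2038/9363)·986000/2038 = 3.3181452 × 10^10.
55–64: 879²·(1 − 73/879)·1610000/73 = 1.5625248 × 10^10.
35–54: 2106²·(1 − 217/2106)·1860000/217 = 3.4099149 × 10^10.
Sum = 2.2779754 × 10^11.

2.278 × 10^11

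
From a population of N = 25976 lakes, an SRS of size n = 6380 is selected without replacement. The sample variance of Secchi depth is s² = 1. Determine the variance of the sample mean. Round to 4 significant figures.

1.182 × 10^-4

Under SRS without replacement, Var(ȳ) = (1 − f)·s²/n with f = n/N = 6380/25976 = 0.24561133.
Var(ȳ) = (1 − 0.24561133)·1/6380 = 0.75438867·1.5673981 × 10^-4 = 1.1824274 × 10^-4.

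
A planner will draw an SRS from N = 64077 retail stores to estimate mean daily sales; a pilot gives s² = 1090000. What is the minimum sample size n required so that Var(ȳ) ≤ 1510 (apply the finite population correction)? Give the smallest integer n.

714

Without fpc, n₀ = s²/D = 1090000/1510 = 721.8543.
With fpc, (1 − n/N)·s²/n ≤ D requires n ≥ n₀/(1 + n₀/N) = 721.8543/(1 + 721.8543/64077) = 713.8129.
Rounding up, n = 714.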